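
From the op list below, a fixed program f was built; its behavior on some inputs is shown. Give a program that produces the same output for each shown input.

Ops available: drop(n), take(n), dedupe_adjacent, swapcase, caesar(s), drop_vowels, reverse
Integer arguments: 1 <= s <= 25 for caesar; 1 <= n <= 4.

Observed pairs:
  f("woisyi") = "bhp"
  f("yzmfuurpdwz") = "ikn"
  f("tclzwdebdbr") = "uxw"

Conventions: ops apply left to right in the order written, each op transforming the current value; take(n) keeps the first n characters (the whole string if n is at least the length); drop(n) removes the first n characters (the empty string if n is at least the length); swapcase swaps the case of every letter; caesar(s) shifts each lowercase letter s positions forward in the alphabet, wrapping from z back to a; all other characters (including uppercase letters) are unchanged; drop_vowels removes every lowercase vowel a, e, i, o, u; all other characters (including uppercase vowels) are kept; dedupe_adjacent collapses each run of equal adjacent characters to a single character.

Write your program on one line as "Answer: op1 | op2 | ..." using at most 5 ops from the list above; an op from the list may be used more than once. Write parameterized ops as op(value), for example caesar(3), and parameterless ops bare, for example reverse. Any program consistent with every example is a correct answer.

reverse | caesar(19) | drop(3) | take(3)

Check, running the answer program on each example:
  "woisyi" -> "iysiow" -> "brlbhp" -> "bhp" -> "bhp"
  "yzmfuurpdwz" -> "zwdpruufmzy" -> "spwiknnyfsr" -> "iknnyfsr" -> "ikn"
  "tclzwdebdbr" -> "rbdbedwzlct" -> "kuwuxwpsevm" -> "uxwpsevm" -> "uxw"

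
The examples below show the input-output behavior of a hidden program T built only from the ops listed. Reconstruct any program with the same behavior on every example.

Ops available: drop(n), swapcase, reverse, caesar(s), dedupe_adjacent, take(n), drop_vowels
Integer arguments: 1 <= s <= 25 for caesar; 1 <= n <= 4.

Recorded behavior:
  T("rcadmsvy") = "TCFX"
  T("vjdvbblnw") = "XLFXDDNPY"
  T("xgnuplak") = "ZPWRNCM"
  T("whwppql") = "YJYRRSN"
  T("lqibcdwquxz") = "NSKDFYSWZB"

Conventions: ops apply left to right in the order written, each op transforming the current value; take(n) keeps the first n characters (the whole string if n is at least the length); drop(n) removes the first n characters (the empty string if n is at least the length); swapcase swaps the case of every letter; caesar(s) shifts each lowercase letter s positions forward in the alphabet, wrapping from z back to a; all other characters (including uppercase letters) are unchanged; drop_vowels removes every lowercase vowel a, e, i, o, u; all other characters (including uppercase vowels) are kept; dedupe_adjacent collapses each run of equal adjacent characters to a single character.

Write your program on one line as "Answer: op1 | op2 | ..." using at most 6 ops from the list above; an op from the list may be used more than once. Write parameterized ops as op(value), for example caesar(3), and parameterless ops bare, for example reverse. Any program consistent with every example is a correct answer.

reverse | caesar(2) | drop_vowels | reverse | swapcase

Check, running the answer program on each example:
  "rcadmsvy" -> "yvsmdacr" -> "axuofcet" -> "xfct" -> "tcfx" -> "TCFX"
  "vjdvbblnw" -> "wnlbbvdjv" -> "ypnddxflx" -> "ypnddxflx" -> "xlfxddnpy" -> "XLFXDDNPY"
  "xgnuplak" -> "kalpungx" -> "mcnrwpiz" -> "mcnrwpz" -> "zpwrncm" -> "ZPWRNCM"
  "whwppql" -> "lqppwhw" -> "nsrryjy" -> "nsrryjy" -> "yjyrrsn" -> "YJYRRSN"
  "lqibcdwquxz" -> "zxuqwdcbiql" -> "bzwsyfedksn" -> "bzwsyfdksn" -> "nskdfyswzb" -> "NSKDFYSWZB"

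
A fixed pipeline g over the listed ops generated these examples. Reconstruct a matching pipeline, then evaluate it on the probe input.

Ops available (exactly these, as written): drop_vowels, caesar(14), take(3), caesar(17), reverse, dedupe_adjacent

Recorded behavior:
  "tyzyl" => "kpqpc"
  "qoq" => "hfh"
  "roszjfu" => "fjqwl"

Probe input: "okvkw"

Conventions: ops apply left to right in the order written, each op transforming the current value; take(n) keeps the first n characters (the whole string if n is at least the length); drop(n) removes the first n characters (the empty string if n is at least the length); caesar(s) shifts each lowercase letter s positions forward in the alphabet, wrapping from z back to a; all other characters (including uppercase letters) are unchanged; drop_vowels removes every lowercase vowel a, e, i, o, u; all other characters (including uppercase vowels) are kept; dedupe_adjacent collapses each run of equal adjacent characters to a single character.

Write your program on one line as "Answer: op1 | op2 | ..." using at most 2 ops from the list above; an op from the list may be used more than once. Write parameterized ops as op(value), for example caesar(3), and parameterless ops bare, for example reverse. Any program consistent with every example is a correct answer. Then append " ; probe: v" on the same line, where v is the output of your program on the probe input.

caesar(17) | drop_vowels ; probe: "fbmbn"

Check, running the answer program on each example:
  "tyzyl" -> "kpqpc" -> "kpqpc"
  "qoq" -> "hfh" -> "hfh"
  "roszjfu" -> "ifjqawl" -> "fjqwl"
  probe: "okvkw" -> "fbmbn" -> "fbmbn"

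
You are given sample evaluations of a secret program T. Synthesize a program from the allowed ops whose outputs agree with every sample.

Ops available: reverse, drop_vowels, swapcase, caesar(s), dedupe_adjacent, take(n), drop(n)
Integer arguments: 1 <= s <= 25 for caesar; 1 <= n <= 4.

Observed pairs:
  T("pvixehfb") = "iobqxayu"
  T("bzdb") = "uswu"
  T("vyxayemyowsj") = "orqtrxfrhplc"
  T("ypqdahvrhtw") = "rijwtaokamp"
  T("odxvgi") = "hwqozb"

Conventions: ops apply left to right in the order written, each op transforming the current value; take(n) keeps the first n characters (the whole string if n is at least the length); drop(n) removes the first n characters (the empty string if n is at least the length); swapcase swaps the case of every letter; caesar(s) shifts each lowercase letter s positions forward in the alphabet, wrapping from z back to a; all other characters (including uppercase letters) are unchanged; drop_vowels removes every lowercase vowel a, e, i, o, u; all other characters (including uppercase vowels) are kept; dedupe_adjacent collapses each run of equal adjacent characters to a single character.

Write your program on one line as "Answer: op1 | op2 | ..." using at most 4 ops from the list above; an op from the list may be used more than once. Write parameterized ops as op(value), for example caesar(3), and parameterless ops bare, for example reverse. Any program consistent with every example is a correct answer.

caesar(20) | caesar(22) | caesar(23) | caesar(6)

Check, running the answer program on each example:
  "pvixehfb" -> "jpcrybzv" -> "flynuxvr" -> "civkruso" -> "iobqxayu"
  "bzdb" -> "vtxv" -> "rptr" -> "omqo" -> "uswu"
  "vyxayemyowsj" -> "psrusygsiqmd" -> "lonqoucoemiz" -> "ilknlrzlbjfw" -> "orqtrxfrhplc"
  "ypqdahvrhtw" -> "sjkxubplbnq" -> "ofgtqxlhxjm" -> "lcdqnuieugj" -> "rijwtaokamp"
  "odxvgi" -> "ixrpac" -> "etnlwy" -> "bqkitv" -> "hwqozb"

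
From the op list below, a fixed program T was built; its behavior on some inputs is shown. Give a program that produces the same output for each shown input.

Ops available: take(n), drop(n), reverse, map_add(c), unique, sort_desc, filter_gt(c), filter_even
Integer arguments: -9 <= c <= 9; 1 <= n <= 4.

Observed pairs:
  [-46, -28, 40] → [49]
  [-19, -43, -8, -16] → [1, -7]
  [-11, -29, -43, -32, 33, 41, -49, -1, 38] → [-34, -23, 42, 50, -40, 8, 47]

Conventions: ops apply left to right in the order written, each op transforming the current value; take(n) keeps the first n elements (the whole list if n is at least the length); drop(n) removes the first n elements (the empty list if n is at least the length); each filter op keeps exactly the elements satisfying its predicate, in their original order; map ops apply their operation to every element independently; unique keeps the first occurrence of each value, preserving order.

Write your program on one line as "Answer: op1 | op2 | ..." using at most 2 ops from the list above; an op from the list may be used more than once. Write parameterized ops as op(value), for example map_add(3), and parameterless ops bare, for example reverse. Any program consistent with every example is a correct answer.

drop(2) | map_add(9)

Check, running the answer program on each example:
  [-46, -28, 40] -> [40] -> [49]
  [-19, -43, -8, -16] -> [-8, -16] -> [1, -7]
  [-11, -29, -43, -32, 33, 41, -49, -1, 38] -> [-43, -32, 33, 41, -49, -1, 38] -> [-34, -23, 42, 50, -40, 8, 47]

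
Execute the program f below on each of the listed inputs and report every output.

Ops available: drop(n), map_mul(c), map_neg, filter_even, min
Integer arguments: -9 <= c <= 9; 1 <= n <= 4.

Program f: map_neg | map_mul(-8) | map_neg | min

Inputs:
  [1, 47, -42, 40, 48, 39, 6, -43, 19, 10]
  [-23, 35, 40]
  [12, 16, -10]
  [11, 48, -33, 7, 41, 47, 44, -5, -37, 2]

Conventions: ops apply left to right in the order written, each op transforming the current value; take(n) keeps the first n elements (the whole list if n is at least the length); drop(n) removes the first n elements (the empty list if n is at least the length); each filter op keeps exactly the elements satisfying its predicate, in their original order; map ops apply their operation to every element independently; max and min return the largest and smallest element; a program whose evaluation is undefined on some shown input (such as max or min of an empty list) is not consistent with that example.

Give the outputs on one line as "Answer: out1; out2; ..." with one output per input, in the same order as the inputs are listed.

-384; -320; -128; -384

Execution, op by op:
  [1, 47, -42, 40, 48, 39, 6, -43, 19, 10] -> [-1, -47, 42, -40, -48, -39, -6, 43, -19, -10] -> [8, 376, -336, 320, 384, 312, 48, -344, 152, 80] -> [-8, -376, 336, -320, -384, -312, -48, 344, -152, -80] -> -384
  [-23, 35, 40] -> [23, -35, -40] -> [-184, 280, 320] -> [184, -280, -320] -> -320
  [12, 16, -10] -> [-12, -16, 10] -> [96, 128, -80] -> [-96, -128, 80] -> -128
  [11, 48, -33, 7, 41, 47, 44, -5, -37, 2] -> [-11, -48, 33, -7, -41, -47, -44, 5, 37, -2] -> [88, 384, -264, 56, 328, 376, 352, -40, -296, 16] -> [-88, -384, 264, -56, -328, -376, -352, 40, 296, -16] -> -384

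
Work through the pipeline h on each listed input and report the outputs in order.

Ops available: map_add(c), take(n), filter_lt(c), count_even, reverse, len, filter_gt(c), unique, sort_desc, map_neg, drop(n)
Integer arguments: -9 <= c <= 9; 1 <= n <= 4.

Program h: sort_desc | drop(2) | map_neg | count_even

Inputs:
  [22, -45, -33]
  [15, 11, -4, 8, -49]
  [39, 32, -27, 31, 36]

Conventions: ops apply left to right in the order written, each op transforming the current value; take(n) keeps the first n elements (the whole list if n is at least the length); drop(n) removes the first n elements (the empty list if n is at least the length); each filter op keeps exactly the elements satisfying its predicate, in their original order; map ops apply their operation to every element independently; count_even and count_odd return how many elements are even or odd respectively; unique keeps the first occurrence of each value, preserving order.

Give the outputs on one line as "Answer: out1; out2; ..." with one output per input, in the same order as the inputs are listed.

Execution, op by op:
  [22, -45, -33] -> [22, -33, -45] -> [-45] -> [45] -> 0
  [15, 11, -4, 8, -49] -> [15, 11, 8, -4, -49] -> [8, -4, -49] -> [-8, 4, 49] -> 2
  [39, 32, -27, 31, 36] -> [39, 36, 32, 31, -27] -> [32, 31, -27] -> [-32, -31, 27] -> 1

0; 2; 1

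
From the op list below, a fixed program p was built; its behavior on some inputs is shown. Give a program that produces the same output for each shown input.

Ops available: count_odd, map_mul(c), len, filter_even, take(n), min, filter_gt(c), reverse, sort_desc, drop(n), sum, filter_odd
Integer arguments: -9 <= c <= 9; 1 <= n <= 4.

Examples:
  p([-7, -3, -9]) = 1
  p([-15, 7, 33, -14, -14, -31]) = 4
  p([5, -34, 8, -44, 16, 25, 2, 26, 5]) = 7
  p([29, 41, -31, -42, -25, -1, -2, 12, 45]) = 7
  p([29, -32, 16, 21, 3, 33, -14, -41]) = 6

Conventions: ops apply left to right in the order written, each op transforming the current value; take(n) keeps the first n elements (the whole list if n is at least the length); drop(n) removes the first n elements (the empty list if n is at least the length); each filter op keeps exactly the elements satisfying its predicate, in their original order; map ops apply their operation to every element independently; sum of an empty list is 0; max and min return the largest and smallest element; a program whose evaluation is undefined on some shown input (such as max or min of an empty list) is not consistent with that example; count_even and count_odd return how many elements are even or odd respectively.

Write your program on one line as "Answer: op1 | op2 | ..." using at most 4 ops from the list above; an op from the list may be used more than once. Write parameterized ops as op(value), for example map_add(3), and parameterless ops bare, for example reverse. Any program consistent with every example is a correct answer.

drop(2) | map_mul(-7) | len

Check, running the answer program on each example:
  [-7, -3, -9] -> [-9] -> [63] -> 1
  [-15, 7, 33, -14, -14, -31] -> [33, -14, -14, -31] -> [-231, 98, 98, 217] -> 4
  [5, -34, 8, -44, 16, 25, 2, 26, 5] -> [8, -44, 16, 25, 2, 26, 5] -> [-56, 308, -112, -175, -14, -182, -35] -> 7
  [29, 41, -31, -42, -25, -1, -2, 12, 45] -> [-31, -42, -25, -1, -2, 12, 45] -> [217, 294, 175, 7, 14, -84, -315] -> 7
  [29, -32, 16, 21, 3, 33, -14, -41] -> [16, 21, 3, 33, -14, -41] -> [-112, -147, -21, -231, 98, 287] -> 6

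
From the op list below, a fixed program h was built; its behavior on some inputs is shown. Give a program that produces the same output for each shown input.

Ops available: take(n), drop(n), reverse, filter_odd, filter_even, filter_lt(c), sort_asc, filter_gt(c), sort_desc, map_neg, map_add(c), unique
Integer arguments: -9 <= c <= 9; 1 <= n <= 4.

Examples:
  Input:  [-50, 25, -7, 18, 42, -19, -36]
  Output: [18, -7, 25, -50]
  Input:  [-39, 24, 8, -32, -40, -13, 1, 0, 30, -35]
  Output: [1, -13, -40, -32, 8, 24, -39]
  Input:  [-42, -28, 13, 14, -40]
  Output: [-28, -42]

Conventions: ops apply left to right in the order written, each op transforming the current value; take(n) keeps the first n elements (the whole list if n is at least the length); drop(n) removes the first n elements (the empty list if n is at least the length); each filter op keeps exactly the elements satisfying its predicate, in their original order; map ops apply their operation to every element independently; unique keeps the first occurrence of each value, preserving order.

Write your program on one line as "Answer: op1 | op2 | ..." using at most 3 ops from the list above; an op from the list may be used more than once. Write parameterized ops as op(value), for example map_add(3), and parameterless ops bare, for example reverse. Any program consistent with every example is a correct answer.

reverse | drop(3)

Check, running the answer program on each example:
  [-50, 25, -7, 18, 42, -19, -36] -> [-36, -19, 42, 18, -7, 25, -50] -> [18, -7, 25, -50]
  [-39, 24, 8, -32, -40, -13, 1, 0, 30, -35] -> [-35, 30, 0, 1, -13, -40, -32, 8, 24, -39] -> [1, -13, -40, -32, 8, 24, -39]
  [-42, -28, 13, 14, -40] -> [-40, 14, 13, -28, -42] -> [-28, -42]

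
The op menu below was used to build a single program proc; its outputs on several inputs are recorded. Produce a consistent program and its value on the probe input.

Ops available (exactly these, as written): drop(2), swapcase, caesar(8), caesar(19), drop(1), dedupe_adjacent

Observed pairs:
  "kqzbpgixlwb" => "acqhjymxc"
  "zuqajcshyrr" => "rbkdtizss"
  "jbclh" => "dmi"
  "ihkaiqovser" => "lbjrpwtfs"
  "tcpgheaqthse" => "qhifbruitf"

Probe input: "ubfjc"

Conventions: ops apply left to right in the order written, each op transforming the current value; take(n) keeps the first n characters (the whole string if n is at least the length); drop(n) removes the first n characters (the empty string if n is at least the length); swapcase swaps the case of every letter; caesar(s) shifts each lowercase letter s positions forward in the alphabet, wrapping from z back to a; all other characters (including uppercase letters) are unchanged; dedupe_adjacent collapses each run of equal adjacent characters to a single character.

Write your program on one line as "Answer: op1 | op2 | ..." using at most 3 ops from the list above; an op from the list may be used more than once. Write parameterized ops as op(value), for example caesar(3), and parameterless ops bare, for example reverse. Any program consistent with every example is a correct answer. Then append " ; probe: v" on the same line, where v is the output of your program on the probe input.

drop(2) | caesar(8) | caesar(19) ; probe: "gkd"

Check, running the answer program on each example:
  "kqzbpgixlwb" -> "zbpgixlwb" -> "hjxoqftej" -> "acqhjymxc"
  "zuqajcshyrr" -> "qajcshyrr" -> "yirkapgzz" -> "rbkdtizss"
  "jbclh" -> "clh" -> "ktp" -> "dmi"
  "ihkaiqovser" -> "kaiqovser" -> "siqywdamz" -> "lbjrpwtfs"
  "tcpgheaqthse" -> "pgheaqthse" -> "xopmiybpam" -> "qhifbruitf"
  probe: "ubfjc" -> "fjc" -> "nrk" -> "gkd"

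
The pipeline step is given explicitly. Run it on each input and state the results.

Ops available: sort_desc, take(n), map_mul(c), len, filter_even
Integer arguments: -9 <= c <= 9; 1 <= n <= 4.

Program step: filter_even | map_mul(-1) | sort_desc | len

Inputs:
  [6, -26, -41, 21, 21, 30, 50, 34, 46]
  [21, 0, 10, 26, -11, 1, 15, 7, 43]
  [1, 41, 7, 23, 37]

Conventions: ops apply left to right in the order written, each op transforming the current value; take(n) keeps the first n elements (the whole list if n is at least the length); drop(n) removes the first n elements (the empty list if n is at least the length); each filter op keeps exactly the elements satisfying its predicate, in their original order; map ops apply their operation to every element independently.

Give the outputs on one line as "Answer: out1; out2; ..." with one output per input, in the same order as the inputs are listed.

Execution, op by op:
  [6, -26, -41, 21, 21, 30, 50, 34, 46] -> [6, -26, 30, 50, 34, 46] -> [-6, 26, -30, -50, -34, -46] -> [26, -6, -30, -34, -46, -50] -> 6
  [21, 0, 10, 26, -11, 1, 15, 7, 43] -> [0, 10, 26] -> [0, -10, -26] -> [0, -10, -26] -> 3
  [1, 41, 7, 23, 37] -> [] -> [] -> [] -> 0

6; 3; 0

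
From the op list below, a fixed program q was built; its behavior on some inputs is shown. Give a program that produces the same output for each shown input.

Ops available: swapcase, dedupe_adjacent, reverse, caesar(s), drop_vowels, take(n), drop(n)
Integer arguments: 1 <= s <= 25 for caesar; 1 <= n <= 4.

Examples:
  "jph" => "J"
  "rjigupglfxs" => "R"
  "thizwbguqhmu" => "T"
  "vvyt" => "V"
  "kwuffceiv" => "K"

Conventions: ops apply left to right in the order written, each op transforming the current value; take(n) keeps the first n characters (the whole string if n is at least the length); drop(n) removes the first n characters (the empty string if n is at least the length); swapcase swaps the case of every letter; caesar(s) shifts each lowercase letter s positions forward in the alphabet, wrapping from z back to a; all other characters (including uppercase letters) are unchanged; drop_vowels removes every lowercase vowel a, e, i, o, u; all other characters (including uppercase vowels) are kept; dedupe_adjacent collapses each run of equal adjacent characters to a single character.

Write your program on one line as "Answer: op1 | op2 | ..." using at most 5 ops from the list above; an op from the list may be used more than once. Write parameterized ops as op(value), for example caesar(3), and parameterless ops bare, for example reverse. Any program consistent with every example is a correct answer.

reverse | dedupe_adjacent | reverse | take(1) | swapcase

Check, running the answer program on each example:
  "jph" -> "hpj" -> "hpj" -> "jph" -> "j" -> "J"
  "rjigupglfxs" -> "sxflgpugijr" -> "sxflgpugijr" -> "rjigupglfxs" -> "r" -> "R"
  "thizwbguqhmu" -> "umhqugbwziht" -> "umhqugbwziht" -> "thizwbguqhmu" -> "t" -> "T"
  "vvyt" -> "tyvv" -> "tyv" -> "vyt" -> "v" -> "V"
  "kwuffceiv" -> "viecffuwk" -> "viecfuwk" -> "kwufceiv" -> "k" -> "K"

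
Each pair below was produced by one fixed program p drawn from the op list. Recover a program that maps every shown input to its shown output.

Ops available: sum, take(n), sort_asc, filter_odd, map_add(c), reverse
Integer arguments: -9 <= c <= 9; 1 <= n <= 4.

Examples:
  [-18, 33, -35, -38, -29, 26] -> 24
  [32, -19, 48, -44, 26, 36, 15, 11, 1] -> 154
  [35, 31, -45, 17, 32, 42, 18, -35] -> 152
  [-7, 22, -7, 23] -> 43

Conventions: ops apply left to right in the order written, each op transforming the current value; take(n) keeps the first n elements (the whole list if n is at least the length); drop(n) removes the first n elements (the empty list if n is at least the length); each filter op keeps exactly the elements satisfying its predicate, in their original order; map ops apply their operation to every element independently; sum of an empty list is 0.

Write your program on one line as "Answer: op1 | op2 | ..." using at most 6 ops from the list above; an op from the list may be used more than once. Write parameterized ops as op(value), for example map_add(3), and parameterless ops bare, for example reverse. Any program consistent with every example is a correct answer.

sort_asc | reverse | take(4) | sort_asc | map_add(3) | sum

Check, running the answer program on each example:
  [-18, 33, -35, -38, -29, 26] -> [-38, -35, -29, -18, 26, 33] -> [33, 26, -18, -29, -35, -38] -> [33, 26, -18, -29] -> [-29, -18, 26, 33] -> [-26, -15, 29, 36] -> 24
  [32, -19, 48, -44, 26, 36, 15, 11, 1] -> [-44, -19, 1, 11, 15, 26, 32, 36, 48] -> [48, 36, 32, 26, 15, 11, 1, -19, -44] -> [48, 36, 32, 26] -> [26, 32, 36, 48] -> [29, 35, 39, 51] -> 154
  [35, 31, -45, 17, 32, 42, 18, -35] -> [-45, -35, 17, 18, 31, 32, 35, 42] -> [42, 35, 32, 31, 18, 17, -35, -45] -> [42, 35, 32, 31] -> [31, 32, 35, 42] -> [34, 35, 38, 45] -> 152
  [-7, 22, -7, 23] -> [-7, -7, 22, 23] -> [23, 22, -7, -7] -> [23, 22, -7, -7] -> [-7, -7, 22, 23] -> [-4, -4, 25, 26] -> 43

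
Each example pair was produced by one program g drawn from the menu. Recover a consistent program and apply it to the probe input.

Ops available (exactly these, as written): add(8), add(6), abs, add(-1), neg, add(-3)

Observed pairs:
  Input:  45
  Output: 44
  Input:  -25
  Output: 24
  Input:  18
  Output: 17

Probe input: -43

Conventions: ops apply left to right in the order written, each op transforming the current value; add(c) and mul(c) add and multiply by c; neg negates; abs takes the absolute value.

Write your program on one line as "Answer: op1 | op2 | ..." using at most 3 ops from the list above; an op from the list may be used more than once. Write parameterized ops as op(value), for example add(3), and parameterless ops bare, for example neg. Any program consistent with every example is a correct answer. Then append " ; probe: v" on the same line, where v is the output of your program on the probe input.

abs | add(-1) ; probe: 42

Check, running the answer program on each example:
  45 -> 45 -> 44
  -25 -> 25 -> 24
  18 -> 18 -> 17
  probe: -43 -> 43 -> 42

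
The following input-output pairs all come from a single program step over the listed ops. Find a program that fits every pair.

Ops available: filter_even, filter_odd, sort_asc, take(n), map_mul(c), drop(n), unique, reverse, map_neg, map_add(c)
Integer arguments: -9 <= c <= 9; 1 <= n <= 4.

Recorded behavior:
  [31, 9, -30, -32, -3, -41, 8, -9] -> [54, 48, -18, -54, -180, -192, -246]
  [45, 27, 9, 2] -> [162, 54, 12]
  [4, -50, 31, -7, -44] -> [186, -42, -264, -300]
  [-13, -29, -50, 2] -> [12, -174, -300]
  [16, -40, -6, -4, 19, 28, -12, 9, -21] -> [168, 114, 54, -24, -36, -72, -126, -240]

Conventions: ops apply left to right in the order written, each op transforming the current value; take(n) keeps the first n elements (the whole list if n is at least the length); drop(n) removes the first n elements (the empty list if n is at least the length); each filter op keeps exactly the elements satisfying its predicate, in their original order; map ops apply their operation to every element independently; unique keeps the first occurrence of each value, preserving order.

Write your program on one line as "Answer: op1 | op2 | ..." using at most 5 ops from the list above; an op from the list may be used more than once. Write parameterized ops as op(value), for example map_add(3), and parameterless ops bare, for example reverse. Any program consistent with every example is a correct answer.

drop(1) | sort_asc | map_mul(-6) | map_neg | reverse

Check, running the answer program on each example:
  [31, 9, -30, -32, -3, -41, 8, -9] -> [9, -30, -32, -3, -41, 8, -9] -> [-41, -32, -30, -9, -3, 8, 9] -> [246, 192, 180, 54, 18, -48, -54] -> [-246, -192, -180, -54, -18, 48, 54] -> [54, 48, -18, -54, -180, -192, -246]
  [45, 27, 9, 2] -> [27, 9, 2] -> [2, 9, 27] -> [-12, -54, -162] -> [12, 54, 162] -> [162, 54, 12]
  [4, -50, 31, -7, -44] -> [-50, 31, -7, -44] -> [-50, -44, -7, 31] -> [300, 264, 42, -186] -> [-300, -264, -42, 186] -> [186, -42, -264, -300]
  [-13, -29, -50, 2] -> [-29, -50, 2] -> [-50, -29, 2] -> [300, 174, -12] -> [-300, -174, 12] -> [12, -174, -300]
  [16, -40, -6, -4, 19, 28, -12, 9, -21] -> [-40, -6, -4, 19, 28, -12, 9, -21] -> [-40, -21, -12, -6, -4, 9, 19, 28] -> [240, 126, 72, 36, 24, -54, -114, -168] -> [-240, -126, -72, -36, -24, 54, 114, 168] -> [168, 114, 54, -24, -36, -72, -126, -240]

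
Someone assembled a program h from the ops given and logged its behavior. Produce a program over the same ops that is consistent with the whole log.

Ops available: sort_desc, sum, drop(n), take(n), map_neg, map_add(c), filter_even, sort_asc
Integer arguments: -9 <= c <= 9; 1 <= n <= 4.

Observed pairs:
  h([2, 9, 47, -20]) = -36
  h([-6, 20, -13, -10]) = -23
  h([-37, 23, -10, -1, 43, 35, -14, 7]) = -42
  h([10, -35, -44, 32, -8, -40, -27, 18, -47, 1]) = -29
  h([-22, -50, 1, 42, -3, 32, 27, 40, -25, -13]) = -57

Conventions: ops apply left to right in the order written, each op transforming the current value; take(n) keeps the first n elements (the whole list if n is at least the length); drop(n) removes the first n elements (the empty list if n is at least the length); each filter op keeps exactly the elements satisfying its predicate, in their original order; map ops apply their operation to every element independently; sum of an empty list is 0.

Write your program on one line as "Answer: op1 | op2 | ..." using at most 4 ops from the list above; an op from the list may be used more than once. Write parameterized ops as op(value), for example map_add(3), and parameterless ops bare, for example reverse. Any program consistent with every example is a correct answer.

filter_even | map_add(-9) | take(3) | sum

Check, running the answer program on each example:
  [2, 9, 47, -20] -> [2, -20] -> [-7, -29] -> [-7, -29] -> -36
  [-6, 20, -13, -10] -> [-6, 20, -10] -> [-15, 11, -19] -> [-15, 11, -19] -> -23
  [-37, 23, -10, -1, 43, 35, -14, 7] -> [-10, -14] -> [-19, -23] -> [-19, -23] -> -42
  [10, -35, -44, 32, -8, -40, -27, 18, -47, 1] -> [10, -44, 32, -8, -40, 18] -> [1, -53, 23, -17, -49, 9] -> [1, -53, 23] -> -29
  [-22, -50, 1, 42, -3, 32, 27, 40, -25, -13] -> [-22, -50, 42, 32, 40] -> [-31, -59, 33, 23, 31] -> [-31, -59, 33] -> -57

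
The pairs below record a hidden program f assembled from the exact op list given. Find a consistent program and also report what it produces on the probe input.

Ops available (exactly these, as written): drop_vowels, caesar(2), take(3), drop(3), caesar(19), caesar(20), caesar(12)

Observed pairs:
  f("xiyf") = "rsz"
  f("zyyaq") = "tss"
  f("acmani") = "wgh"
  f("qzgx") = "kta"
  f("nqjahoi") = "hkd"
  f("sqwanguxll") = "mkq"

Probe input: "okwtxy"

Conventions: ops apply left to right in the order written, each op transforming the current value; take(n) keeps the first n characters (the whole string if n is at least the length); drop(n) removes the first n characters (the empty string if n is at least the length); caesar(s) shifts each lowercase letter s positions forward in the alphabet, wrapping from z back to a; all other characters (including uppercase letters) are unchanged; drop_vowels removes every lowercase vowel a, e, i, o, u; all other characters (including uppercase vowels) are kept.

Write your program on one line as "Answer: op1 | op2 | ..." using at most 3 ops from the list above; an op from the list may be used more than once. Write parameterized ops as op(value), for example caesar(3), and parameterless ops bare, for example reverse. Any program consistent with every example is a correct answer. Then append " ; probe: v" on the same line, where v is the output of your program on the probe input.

drop_vowels | take(3) | caesar(20) ; probe: "eqn"

Check, running the answer program on each example:
  "xiyf" -> "xyf" -> "xyf" -> "rsz"
  "zyyaq" -> "zyyq" -> "zyy" -> "tss"
  "acmani" -> "cmn" -> "cmn" -> "wgh"
  "qzgx" -> "qzgx" -> "qzg" -> "kta"
  "nqjahoi" -> "nqjh" -> "nqj" -> "hkd"
  "sqwanguxll" -> "sqwngxll" -> "sqw" -> "mkq"
  probe: "okwtxy" -> "kwtxy" -> "kwt" -> "eqn"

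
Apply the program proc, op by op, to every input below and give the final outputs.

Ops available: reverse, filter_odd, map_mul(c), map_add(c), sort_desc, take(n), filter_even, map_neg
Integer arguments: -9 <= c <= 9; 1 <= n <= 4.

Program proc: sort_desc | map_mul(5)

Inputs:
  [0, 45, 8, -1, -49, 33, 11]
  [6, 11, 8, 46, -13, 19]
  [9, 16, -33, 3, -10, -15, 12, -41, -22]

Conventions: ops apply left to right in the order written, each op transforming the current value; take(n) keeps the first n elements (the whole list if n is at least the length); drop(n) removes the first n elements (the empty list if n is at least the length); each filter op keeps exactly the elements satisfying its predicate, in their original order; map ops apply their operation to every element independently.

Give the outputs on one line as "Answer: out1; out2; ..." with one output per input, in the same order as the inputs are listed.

Execution, op by op:
  [0, 45, 8, -1, -49, 33, 11] -> [45, 33, 11, 8, 0, -1, -49] -> [225, 165, 55, 40, 0, -5, -245]
  [6, 11, 8, 46, -13, 19] -> [46, 19, 11, 8, 6, -13] -> [230, 95, 55, 40, 30, -65]
  [9, 16, -33, 3, -10, -15, 12, -41, -22] -> [16, 12, 9, 3, -10, -15, -22, -33, -41] -> [80, 60, 45, 15, -50, -75, -110, -165, -205]

[225, 165, 55, 40, 0, -5, -245]; [230, 95, 55, 40, 30, -65]; [80, 60, 45, 15, -50, -75, -110, -165, -205]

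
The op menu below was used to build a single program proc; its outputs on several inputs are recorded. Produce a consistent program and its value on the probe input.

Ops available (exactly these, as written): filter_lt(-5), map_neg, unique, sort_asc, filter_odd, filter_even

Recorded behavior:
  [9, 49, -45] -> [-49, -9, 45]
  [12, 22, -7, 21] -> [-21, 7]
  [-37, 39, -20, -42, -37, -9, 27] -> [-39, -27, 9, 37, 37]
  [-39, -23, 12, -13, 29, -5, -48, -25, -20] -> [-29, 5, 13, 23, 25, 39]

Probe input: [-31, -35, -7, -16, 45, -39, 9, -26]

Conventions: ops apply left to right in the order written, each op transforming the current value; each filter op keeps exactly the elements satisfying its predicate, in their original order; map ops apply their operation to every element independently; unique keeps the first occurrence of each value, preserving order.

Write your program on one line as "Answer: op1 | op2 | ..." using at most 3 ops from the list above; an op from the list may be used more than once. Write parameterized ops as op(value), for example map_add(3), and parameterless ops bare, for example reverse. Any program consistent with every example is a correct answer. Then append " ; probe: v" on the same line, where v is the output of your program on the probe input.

filter_odd | map_neg | sort_asc ; probe: [-45, -9, 7, 31, 35, 39]

Check, running the answer program on each example:
  [9, 49, -45] -> [9, 49, -45] -> [-9, -49, 45] -> [-49, -9, 45]
  [12, 22, -7, 21] -> [-7, 21] -> [7, -21] -> [-21, 7]
  [-37, 39, -20, -42, -37, -9, 27] -> [-37, 39, -37, -9, 27] -> [37, -39, 37, 9, -27] -> [-39, -27, 9, 37, 37]
  [-39, -23, 12, -13, 29, -5, -48, -25, -20] -> [-39, -23, -13, 29, -5, -25] -> [39, 23, 13, -29, 5, 25] -> [-29, 5, 13, 23, 25, 39]
  probe: [-31, -35, -7, -16, 45, -39, 9, -26] -> [-31, -35, -7, 45, -39, 9] -> [31, 35, 7, -45, 39, -9] -> [-45, -9, 7, 31, 35, 39]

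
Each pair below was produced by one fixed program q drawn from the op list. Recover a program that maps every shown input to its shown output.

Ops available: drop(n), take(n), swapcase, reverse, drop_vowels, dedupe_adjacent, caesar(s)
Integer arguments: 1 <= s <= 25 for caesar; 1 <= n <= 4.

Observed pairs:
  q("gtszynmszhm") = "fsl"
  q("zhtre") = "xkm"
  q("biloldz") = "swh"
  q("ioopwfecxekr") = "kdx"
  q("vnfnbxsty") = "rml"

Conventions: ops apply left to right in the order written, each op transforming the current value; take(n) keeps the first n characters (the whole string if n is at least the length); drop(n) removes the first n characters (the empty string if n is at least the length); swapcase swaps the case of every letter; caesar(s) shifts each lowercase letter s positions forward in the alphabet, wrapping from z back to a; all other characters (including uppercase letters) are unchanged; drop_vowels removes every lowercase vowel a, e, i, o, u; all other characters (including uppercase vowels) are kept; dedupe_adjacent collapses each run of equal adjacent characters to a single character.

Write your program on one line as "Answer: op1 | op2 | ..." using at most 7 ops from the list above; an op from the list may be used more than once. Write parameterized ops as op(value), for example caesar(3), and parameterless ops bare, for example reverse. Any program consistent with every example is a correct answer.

dedupe_adjacent | reverse | caesar(23) | caesar(22) | drop_vowels | take(3)

Check, running the answer program on each example:
  "gtszynmszhm" -> "gtszynmszhm" -> "mhzsmnyzstg" -> "jewpjkvwpqd" -> "faslfgrslmz" -> "fslfgrslmz" -> "fsl"
  "zhtre" -> "zhtre" -> "erthz" -> "boqew" -> "xkmas" -> "xkms" -> "xkm"
  "biloldz" -> "biloldz" -> "zdlolib" -> "wailify" -> "swehebu" -> "swhb" -> "swh"
  "ioopwfecxekr" -> "iopwfecxekr" -> "rkexcefwpoi" -> "ohbuzbctmlf" -> "kdxqvxypihb" -> "kdxqvxyphb" -> "kdx"
  "vnfnbxsty" -> "vnfnbxsty" -> "ytsxbnfnv" -> "vqpuykcks" -> "rmlqugygo" -> "rmlqgyg" -> "rml"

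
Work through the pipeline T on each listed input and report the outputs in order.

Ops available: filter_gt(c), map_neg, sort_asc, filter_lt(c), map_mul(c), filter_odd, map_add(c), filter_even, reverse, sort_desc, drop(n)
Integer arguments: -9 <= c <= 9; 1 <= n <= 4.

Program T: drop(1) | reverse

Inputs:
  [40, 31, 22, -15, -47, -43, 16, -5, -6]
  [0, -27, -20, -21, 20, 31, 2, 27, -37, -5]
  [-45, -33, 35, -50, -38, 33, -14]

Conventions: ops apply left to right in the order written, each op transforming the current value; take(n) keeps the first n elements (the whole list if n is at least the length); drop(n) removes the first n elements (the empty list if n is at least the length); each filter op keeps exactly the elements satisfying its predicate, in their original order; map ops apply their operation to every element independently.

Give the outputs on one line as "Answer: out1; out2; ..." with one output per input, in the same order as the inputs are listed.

[-6, -5, 16, -43, -47, -15, 22, 31]; [-5, -37, 27, 2, 31, 20, -21, -20, -27]; [-14, 33, -38, -50, 35, -33]

Execution, op by op:
  [40, 31, 22, -15, -47, -43, 16, -5, -6] -> [31, 22, -15, -47, -43, 16, -5, -6] -> [-6, -5, 16, -43, -47, -15, 22, 31]
  [0, -27, -20, -21, 20, 31, 2, 27, -37, -5] -> [-27, -20, -21, 20, 31, 2, 27, -37, -5] -> [-5, -37, 27, 2, 31, 20, -21, -20, -27]
  [-45, -33, 35, -50, -38, 33, -14] -> [-33, 35, -50, -38, 33, -14] -> [-14, 33, -38, -50, 35, -33]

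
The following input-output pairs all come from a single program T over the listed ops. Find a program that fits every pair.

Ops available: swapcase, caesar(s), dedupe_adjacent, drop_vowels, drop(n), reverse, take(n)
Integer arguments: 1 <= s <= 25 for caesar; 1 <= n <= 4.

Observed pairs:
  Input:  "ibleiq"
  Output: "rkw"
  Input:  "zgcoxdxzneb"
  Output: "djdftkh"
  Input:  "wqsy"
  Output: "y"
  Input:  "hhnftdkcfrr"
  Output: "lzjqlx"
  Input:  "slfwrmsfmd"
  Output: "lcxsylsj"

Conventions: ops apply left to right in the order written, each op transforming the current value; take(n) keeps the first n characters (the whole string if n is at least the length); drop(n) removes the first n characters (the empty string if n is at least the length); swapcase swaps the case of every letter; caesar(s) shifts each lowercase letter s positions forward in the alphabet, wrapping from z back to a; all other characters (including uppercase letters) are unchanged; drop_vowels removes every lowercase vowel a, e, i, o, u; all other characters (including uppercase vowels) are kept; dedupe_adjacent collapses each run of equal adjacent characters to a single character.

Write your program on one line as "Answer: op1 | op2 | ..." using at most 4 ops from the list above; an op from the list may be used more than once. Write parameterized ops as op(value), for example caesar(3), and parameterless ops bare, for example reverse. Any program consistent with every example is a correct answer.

caesar(6) | dedupe_adjacent | drop(2) | drop_vowels

Check, running the answer program on each example:
  "ibleiq" -> "ohrkow" -> "ohrkow" -> "rkow" -> "rkw"
  "zgcoxdxzneb" -> "fmiudjdftkh" -> "fmiudjdftkh" -> "iudjdftkh" -> "djdftkh"
  "wqsy" -> "cwye" -> "cwye" -> "ye" -> "y"
  "hhnftdkcfrr" -> "nntlzjqilxx" -> "ntlzjqilx" -> "lzjqilx" -> "lzjqlx"
  "slfwrmsfmd" -> "yrlcxsylsj" -> "yrlcxsylsj" -> "lcxsylsj" -> "lcxsylsj"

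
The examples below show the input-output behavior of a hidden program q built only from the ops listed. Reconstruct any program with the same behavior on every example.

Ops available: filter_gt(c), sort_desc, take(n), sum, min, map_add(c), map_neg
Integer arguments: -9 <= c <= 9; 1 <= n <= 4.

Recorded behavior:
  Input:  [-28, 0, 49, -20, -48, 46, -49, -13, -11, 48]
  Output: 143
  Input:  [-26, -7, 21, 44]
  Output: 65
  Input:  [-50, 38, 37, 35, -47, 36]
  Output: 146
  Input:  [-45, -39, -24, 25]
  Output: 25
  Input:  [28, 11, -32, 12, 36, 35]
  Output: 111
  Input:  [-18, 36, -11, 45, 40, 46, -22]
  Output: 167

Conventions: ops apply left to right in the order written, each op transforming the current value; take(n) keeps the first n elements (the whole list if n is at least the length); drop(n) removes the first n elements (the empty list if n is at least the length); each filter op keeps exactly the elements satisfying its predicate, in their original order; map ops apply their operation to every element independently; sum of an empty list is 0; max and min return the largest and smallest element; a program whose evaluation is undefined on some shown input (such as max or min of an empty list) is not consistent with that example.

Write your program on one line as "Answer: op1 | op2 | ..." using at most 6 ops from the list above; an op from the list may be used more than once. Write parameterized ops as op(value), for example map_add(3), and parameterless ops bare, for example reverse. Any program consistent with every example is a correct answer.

filter_gt(-4) | sort_desc | filter_gt(7) | take(4) | sum

Check, running the answer program on each example:
  [-28, 0, 49, -20, -48, 46, -49, -13, -11, 48] -> [0, 49, 46, 48] -> [49, 48, 46, 0] -> [49, 48, 46] -> [49, 48, 46] -> 143
  [-26, -7, 21, 44] -> [21, 44] -> [44, 21] -> [44, 21] -> [44, 21] -> 65
  [-50, 38, 37, 35, -47, 36] -> [38, 37, 35, 36] -> [38, 37, 36, 35] -> [38, 37, 36, 35] -> [38, 37, 36, 35] -> 146
  [-45, -39, -24, 25] -> [25] -> [25] -> [25] -> [25] -> 25
  [28, 11, -32, 12, 36, 35] -> [28, 11, 12, 36, 35] -> [36, 35, 28, 12, 11] -> [36, 35, 28, 12, 11] -> [36, 35, 28, 12] -> 111
  [-18, 36, -11, 45, 40, 46, -22] -> [36, 45, 40, 46] -> [46, 45, 40, 36] -> [46, 45, 40, 36] -> [46, 45, 40, 36] -> 167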